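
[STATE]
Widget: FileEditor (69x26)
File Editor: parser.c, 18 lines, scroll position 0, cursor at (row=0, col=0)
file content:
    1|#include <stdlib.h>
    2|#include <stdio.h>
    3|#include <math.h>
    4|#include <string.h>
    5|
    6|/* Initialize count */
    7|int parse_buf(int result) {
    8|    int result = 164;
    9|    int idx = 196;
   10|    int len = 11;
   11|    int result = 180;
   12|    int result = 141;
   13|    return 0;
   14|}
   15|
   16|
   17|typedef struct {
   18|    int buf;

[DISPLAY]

█include <stdlib.h>                                                 ▲
#include <stdio.h>                                                  █
#include <math.h>                                                   ░
#include <string.h>                                                 ░
                                                                    ░
/* Initialize count */                                              ░
int parse_buf(int result) {                                         ░
    int result = 164;                                               ░
    int idx = 196;                                                  ░
    int len = 11;                                                   ░
    int result = 180;                                               ░
    int result = 141;                                               ░
    return 0;                                                       ░
}                                                                   ░
                                                                    ░
                                                                    ░
typedef struct {                                                    ░
    int buf;                                                        ░
                                                                    ░
                                                                    ░
                                                                    ░
                                                                    ░
                                                                    ░
                                                                    ░
                                                                    ░
                                                                    ▼


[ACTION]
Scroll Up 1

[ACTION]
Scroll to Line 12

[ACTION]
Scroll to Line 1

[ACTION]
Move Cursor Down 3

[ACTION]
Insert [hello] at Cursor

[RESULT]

#include <stdlib.h>                                                 ▲
#include <stdio.h>                                                  █
#include <math.h>                                                   ░
hello█include <string.h>                                            ░
                                                                    ░
/* Initialize count */                                              ░
int parse_buf(int result) {                                         ░
    int result = 164;                                               ░
    int idx = 196;                                                  ░
    int len = 11;                                                   ░
    int result = 180;                                               ░
    int result = 141;                                               ░
    return 0;                                                       ░
}                                                                   ░
                                                                    ░
                                                                    ░
typedef struct {                                                    ░
    int buf;                                                        ░
                                                                    ░
                                                                    ░
                                                                    ░
                                                                    ░
                                                                    ░
                                                                    ░
                                                                    ░
                                                                    ▼


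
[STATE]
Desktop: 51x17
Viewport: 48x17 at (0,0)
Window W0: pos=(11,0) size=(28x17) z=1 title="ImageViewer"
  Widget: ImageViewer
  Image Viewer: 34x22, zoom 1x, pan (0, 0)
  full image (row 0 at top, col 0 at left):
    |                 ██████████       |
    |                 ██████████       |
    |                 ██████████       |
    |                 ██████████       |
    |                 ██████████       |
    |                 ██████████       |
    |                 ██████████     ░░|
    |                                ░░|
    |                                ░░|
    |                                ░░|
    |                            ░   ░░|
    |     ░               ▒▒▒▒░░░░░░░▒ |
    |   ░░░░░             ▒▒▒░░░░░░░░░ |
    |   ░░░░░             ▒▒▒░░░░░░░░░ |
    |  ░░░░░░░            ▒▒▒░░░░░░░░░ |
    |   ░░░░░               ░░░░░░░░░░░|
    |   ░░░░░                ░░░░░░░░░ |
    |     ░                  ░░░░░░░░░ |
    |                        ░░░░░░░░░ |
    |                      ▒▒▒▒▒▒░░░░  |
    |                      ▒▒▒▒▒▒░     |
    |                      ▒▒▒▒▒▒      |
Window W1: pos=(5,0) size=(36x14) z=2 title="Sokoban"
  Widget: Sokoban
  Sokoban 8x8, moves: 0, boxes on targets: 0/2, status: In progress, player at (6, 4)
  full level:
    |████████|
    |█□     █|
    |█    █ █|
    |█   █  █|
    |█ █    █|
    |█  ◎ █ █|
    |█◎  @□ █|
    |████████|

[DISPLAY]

     ┏━━━━━━━━━━━━━━━━━━━━━━━━━━━━━━━━━━┓       
     ┃ Sokoban                          ┃       
     ┠──────────────────────────────────┨       
     ┃████████                          ┃       
     ┃█□     █                          ┃       
     ┃█    █ █                          ┃       
     ┃█   █  █                          ┃       
     ┃█ █    █                          ┃       
     ┃█  ◎ █ █                          ┃       
     ┃█◎  @□ █                          ┃       
     ┃████████                          ┃       
     ┃Moves: 0  0/2                     ┃       
     ┃                                  ┃       
     ┗━━━━━━━━━━━━━━━━━━━━━━━━━━━━━━━━━━┛       
           ┃     ░               ▒▒▒▒░┃         
           ┃   ░░░░░             ▒▒▒░░┃         
           ┗━━━━━━━━━━━━━━━━━━━━━━━━━━┛         


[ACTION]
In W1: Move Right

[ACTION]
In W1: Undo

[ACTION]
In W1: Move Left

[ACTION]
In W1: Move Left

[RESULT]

     ┏━━━━━━━━━━━━━━━━━━━━━━━━━━━━━━━━━━┓       
     ┃ Sokoban                          ┃       
     ┠──────────────────────────────────┨       
     ┃████████                          ┃       
     ┃█□     █                          ┃       
     ┃█    █ █                          ┃       
     ┃█   █  █                          ┃       
     ┃█ █    █                          ┃       
     ┃█  ◎ █ █                          ┃       
     ┃█◎@  □ █                          ┃       
     ┃████████                          ┃       
     ┃Moves: 2  0/2                     ┃       
     ┃                                  ┃       
     ┗━━━━━━━━━━━━━━━━━━━━━━━━━━━━━━━━━━┛       
           ┃     ░               ▒▒▒▒░┃         
           ┃   ░░░░░             ▒▒▒░░┃         
           ┗━━━━━━━━━━━━━━━━━━━━━━━━━━┛         


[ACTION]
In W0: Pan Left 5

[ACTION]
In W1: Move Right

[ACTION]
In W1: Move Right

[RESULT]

     ┏━━━━━━━━━━━━━━━━━━━━━━━━━━━━━━━━━━┓       
     ┃ Sokoban                          ┃       
     ┠──────────────────────────────────┨       
     ┃████████                          ┃       
     ┃█□     █                          ┃       
     ┃█    █ █                          ┃       
     ┃█   █  █                          ┃       
     ┃█ █    █                          ┃       
     ┃█  ◎ █ █                          ┃       
     ┃█◎  @□ █                          ┃       
     ┃████████                          ┃       
     ┃Moves: 4  0/2                     ┃       
     ┃                                  ┃       
     ┗━━━━━━━━━━━━━━━━━━━━━━━━━━━━━━━━━━┛       
           ┃     ░               ▒▒▒▒░┃         
           ┃   ░░░░░             ▒▒▒░░┃         
           ┗━━━━━━━━━━━━━━━━━━━━━━━━━━┛         


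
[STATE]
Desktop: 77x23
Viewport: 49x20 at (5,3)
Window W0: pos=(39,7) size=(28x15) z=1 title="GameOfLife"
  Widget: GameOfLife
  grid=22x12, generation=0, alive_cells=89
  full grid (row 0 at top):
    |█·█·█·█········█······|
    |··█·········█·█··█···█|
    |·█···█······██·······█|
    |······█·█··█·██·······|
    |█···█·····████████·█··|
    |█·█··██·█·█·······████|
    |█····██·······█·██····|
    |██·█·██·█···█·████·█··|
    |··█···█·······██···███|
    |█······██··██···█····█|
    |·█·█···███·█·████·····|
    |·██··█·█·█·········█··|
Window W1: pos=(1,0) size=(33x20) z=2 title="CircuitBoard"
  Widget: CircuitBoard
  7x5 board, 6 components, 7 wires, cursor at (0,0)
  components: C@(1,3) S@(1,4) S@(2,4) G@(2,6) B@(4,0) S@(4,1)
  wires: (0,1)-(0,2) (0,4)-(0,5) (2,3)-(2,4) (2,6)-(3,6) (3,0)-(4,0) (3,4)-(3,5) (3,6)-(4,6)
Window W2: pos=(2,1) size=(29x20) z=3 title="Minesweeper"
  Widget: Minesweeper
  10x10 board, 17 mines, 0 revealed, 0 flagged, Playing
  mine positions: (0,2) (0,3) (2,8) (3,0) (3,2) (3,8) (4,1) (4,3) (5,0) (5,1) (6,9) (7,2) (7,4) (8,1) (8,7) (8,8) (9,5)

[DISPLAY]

─────────────────────────┨  ┃                    
■■■■■■■■                 ┃  ┃                    
■■■■■■■■                 ┃  ┃                    
■■■■■■■■                 ┃  ┃                    
■■■■■■■■                 ┃  ┃     ┏━━━━━━━━━━━━━━
■■■■■■■■                 ┃  ┃     ┃ GameOfLife   
■■■■■■■■                 ┃  ┃     ┠──────────────
■■■■■■■■                 ┃  ┃     ┃Gen: 0        
■■■■■■■■                 ┃  ┃     ┃··█·········█·
■■■■■■■■                 ┃  ┃     ┃·█···█······██
■■■■■■■■                 ┃  ┃     ┃······█·█··█·█
                         ┃  ┃     ┃█···█·····████
                         ┃  ┃     ┃█·█··██·█·█···
                         ┃  ┃     ┃█····██·······
                         ┃  ┃     ┃██·█·██·█···█·
                         ┃  ┃     ┃··█···█·······
                         ┃━━┛     ┃█······██··██·
━━━━━━━━━━━━━━━━━━━━━━━━━┛        ┃·█·█···███·█·█
                                  ┗━━━━━━━━━━━━━━
                                                 


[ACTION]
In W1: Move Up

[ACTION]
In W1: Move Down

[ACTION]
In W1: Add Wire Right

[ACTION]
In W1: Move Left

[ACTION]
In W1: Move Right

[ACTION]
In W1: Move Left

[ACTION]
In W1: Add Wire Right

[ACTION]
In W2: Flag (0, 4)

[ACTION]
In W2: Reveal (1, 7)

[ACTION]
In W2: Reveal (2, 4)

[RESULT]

─────────────────────────┨  ┃                    
■■1                      ┃  ┃                    
■21  111                 ┃  ┃                    
■1   2■■                 ┃  ┃                    
■21  2■■                 ┃  ┃     ┏━━━━━━━━━━━━━━
■■1  11■                 ┃  ┃     ┃ GameOfLife   
■■1   1■                 ┃  ┃     ┠──────────────
■■11  1■                 ┃  ┃     ┃Gen: 0        
■■■1123■                 ┃  ┃     ┃··█·········█·
■■■■■■■■                 ┃  ┃     ┃·█···█······██
■■■■■■■■                 ┃  ┃     ┃······█·█··█·█
                         ┃  ┃     ┃█···█·····████
                         ┃  ┃     ┃█·█··██·█·█···
                         ┃  ┃     ┃█····██·······
                         ┃  ┃     ┃██·█·██·█···█·
                         ┃  ┃     ┃··█···█·······
                         ┃━━┛     ┃█······██··██·
━━━━━━━━━━━━━━━━━━━━━━━━━┛        ┃·█·█···███·█·█
                                  ┗━━━━━━━━━━━━━━
                                                 


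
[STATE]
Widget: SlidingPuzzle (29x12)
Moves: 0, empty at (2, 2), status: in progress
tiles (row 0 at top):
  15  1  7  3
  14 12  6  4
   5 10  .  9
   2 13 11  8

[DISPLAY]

┌────┬────┬────┬────┐        
│ 15 │  1 │  7 │  3 │        
├────┼────┼────┼────┤        
│ 14 │ 12 │  6 │  4 │        
├────┼────┼────┼────┤        
│  5 │ 10 │    │  9 │        
├────┼────┼────┼────┤        
│  2 │ 13 │ 11 │  8 │        
└────┴────┴────┴────┘        
Moves: 0                     
                             
                             


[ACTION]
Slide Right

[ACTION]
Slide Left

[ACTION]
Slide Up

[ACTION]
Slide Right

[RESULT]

┌────┬────┬────┬────┐        
│ 15 │  1 │  7 │  3 │        
├────┼────┼────┼────┤        
│ 14 │ 12 │  6 │  4 │        
├────┼────┼────┼────┤        
│  5 │ 10 │ 11 │  9 │        
├────┼────┼────┼────┤        
│  2 │    │ 13 │  8 │        
└────┴────┴────┴────┘        
Moves: 4                     
                             
                             


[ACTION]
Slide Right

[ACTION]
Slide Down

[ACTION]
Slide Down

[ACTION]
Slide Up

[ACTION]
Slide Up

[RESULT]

┌────┬────┬────┬────┐        
│ 15 │  1 │  7 │  3 │        
├────┼────┼────┼────┤        
│ 14 │ 12 │  6 │  4 │        
├────┼────┼────┼────┤        
│  5 │ 10 │ 11 │  9 │        
├────┼────┼────┼────┤        
│    │  2 │ 13 │  8 │        
└────┴────┴────┴────┘        
Moves: 9                     
                             
                             


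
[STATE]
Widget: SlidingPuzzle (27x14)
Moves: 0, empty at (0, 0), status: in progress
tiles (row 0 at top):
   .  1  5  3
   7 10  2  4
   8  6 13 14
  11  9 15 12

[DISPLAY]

┌────┬────┬────┬────┐      
│    │  1 │  5 │  3 │      
├────┼────┼────┼────┤      
│  7 │ 10 │  2 │  4 │      
├────┼────┼────┼────┤      
│  8 │  6 │ 13 │ 14 │      
├────┼────┼────┼────┤      
│ 11 │  9 │ 15 │ 12 │      
└────┴────┴────┴────┘      
Moves: 0                   
                           
                           
                           
                           


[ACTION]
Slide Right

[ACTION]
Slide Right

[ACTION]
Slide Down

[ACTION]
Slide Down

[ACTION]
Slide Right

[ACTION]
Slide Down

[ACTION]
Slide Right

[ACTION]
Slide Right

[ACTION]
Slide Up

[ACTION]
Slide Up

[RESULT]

┌────┬────┬────┬────┐      
│  7 │  1 │  5 │  3 │      
├────┼────┼────┼────┤      
│  8 │ 10 │  2 │  4 │      
├────┼────┼────┼────┤      
│    │  6 │ 13 │ 14 │      
├────┼────┼────┼────┤      
│ 11 │  9 │ 15 │ 12 │      
└────┴────┴────┴────┘      
Moves: 2                   
                           
                           
                           
                           


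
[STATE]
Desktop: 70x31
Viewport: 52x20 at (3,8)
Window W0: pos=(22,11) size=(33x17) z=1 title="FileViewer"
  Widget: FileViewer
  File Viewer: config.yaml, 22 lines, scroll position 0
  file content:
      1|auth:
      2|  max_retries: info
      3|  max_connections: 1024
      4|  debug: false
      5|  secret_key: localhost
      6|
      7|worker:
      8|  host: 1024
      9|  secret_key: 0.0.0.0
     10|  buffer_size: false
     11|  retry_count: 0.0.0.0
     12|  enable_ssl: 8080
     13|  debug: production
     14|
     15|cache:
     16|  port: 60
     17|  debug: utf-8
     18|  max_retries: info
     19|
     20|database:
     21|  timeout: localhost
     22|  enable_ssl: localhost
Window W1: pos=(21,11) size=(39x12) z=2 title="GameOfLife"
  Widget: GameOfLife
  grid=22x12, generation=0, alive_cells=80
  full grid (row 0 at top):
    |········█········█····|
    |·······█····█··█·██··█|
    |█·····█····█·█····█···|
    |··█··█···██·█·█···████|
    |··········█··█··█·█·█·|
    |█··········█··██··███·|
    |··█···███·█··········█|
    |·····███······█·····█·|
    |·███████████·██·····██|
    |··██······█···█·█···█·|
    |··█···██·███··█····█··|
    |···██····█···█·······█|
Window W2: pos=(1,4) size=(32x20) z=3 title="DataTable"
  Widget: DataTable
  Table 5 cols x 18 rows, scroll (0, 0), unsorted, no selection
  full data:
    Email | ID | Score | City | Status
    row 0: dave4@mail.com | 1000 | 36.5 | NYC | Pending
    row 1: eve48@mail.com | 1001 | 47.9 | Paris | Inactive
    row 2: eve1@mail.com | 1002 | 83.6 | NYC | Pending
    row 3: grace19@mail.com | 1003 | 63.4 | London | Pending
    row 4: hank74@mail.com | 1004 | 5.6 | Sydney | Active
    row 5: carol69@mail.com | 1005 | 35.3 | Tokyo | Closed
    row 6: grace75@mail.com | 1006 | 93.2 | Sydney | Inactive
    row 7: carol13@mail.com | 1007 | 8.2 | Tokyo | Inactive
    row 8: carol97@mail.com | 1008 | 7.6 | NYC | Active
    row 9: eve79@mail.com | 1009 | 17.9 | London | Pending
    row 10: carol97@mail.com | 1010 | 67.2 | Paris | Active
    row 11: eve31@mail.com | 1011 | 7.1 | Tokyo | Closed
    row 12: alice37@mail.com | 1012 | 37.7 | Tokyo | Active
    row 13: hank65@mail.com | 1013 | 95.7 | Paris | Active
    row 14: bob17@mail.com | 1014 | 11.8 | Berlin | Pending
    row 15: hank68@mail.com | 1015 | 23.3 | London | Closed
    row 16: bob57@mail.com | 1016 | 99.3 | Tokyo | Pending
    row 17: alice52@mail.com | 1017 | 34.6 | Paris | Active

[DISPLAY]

───────────────┼────┼─────┼──┃                      
ave4@mail.com  │1000│36.5 │NY┃                      
ve48@mail.com  │1001│47.9 │Pa┃                      
ve1@mail.com   │1002│83.6 │NY┃━━━━━━━━━━━━━━━━━━━━━━
race19@mail.com│1003│63.4 │Lo┃                      
ank74@mail.com │1004│5.6  │Sy┃──────────────────────
arol69@mail.com│1005│35.3 │To┃                      
race75@mail.com│1006│93.2 │Sy┃█·█····█···           
arol13@mail.com│1007│8.2  │To┃·█·█···████           
arol97@mail.com│1008│7.6  │NY┃··█··█·█·█·           
ve79@mail.com  │1009│17.9 │Lo┃█··██··███·           
arol97@mail.com│1010│67.2 │Pa┃··········█           
ve31@mail.com  │1011│7.1  │To┃···█·····█·           
lice37@mail.com│1012│37.7 │To┃█·██·····██           
ank65@mail.com │1013│95.7 │Pa┃━━━━━━━━━━━━━━━━━━━━━━
━━━━━━━━━━━━━━━━━━━━━━━━━━━━━┛ize: false          ░┃
                   ┃  retry_count: 0.0.0.0        ░┃
                   ┃  enable_ssl: 8080            ░┃
                   ┃  debug: production           ▼┃
                   ┗━━━━━━━━━━━━━━━━━━━━━━━━━━━━━━━┛


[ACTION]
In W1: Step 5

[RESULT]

───────────────┼────┼─────┼──┃                      
ave4@mail.com  │1000│36.5 │NY┃                      
ve48@mail.com  │1001│47.9 │Pa┃                      
ve1@mail.com   │1002│83.6 │NY┃━━━━━━━━━━━━━━━━━━━━━━
race19@mail.com│1003│63.4 │Lo┃                      
ank74@mail.com │1004│5.6  │Sy┃──────────────────────
arol69@mail.com│1005│35.3 │To┃                      
race75@mail.com│1006│93.2 │Sy┃█······█··█           
arol13@mail.com│1007│8.2  │To┃█··········           
arol97@mail.com│1008│7.6  │NY┃██·····█··█           
ve79@mail.com  │1009│17.9 │Lo┃██·██·█···█           
arol97@mail.com│1010│67.2 │Pa┃···████··██           
ve31@mail.com  │1011│7.1  │To┃█···█······           
lice37@mail.com│1012│37.7 │To┃██·········           
ank65@mail.com │1013│95.7 │Pa┃━━━━━━━━━━━━━━━━━━━━━━
━━━━━━━━━━━━━━━━━━━━━━━━━━━━━┛ize: false          ░┃
                   ┃  retry_count: 0.0.0.0        ░┃
                   ┃  enable_ssl: 8080            ░┃
                   ┃  debug: production           ▼┃
                   ┗━━━━━━━━━━━━━━━━━━━━━━━━━━━━━━━┛


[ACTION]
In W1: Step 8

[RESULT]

───────────────┼────┼─────┼──┃                      
ave4@mail.com  │1000│36.5 │NY┃                      
ve48@mail.com  │1001│47.9 │Pa┃                      
ve1@mail.com   │1002│83.6 │NY┃━━━━━━━━━━━━━━━━━━━━━━
race19@mail.com│1003│63.4 │Lo┃                      
ank74@mail.com │1004│5.6  │Sy┃──────────────────────
arol69@mail.com│1005│35.3 │To┃                      
race75@mail.com│1006│93.2 │Sy┃···········           
arol13@mail.com│1007│8.2  │To┃···········           
arol97@mail.com│1008│7.6  │NY┃···········           
ve79@mail.com  │1009│17.9 │Lo┃···█·██████           
arol97@mail.com│1010│67.2 │Pa┃···█······█           
ve31@mail.com  │1011│7.1  │To┃··········█           
lice37@mail.com│1012│37.7 │To┃···█··██·█·           
ank65@mail.com │1013│95.7 │Pa┃━━━━━━━━━━━━━━━━━━━━━━
━━━━━━━━━━━━━━━━━━━━━━━━━━━━━┛ize: false          ░┃
                   ┃  retry_count: 0.0.0.0        ░┃
                   ┃  enable_ssl: 8080            ░┃
                   ┃  debug: production           ▼┃
                   ┗━━━━━━━━━━━━━━━━━━━━━━━━━━━━━━━┛


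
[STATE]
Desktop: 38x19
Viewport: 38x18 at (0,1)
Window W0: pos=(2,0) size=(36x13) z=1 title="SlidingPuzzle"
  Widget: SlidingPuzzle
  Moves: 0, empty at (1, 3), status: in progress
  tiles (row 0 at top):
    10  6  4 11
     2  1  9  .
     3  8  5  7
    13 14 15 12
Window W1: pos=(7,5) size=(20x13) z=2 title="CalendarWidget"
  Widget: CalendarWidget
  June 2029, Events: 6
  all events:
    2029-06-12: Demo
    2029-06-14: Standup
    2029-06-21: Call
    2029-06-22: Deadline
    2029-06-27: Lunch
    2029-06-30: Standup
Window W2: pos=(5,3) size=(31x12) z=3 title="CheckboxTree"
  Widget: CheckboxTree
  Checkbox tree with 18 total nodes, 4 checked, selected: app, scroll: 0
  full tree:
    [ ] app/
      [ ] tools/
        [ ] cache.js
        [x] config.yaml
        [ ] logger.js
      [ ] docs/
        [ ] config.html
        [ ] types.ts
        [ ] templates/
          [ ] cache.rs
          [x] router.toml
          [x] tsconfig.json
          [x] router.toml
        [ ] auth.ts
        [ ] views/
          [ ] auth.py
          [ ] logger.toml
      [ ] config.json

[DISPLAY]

  ┃ SlidingPuzzle                    ┃
  ┠──────────────────────────────────┨
  ┃┌─┏━━━━━━━━━━━━━━━━━━━━━━━━━━━━━┓ ┃
  ┃│ ┃ CheckboxTree                ┃ ┃
  ┃├─┠─────────────────────────────┨ ┃
  ┃│ ┃>[-] app/                    ┃ ┃
  ┃├─┃   [-] tools/                ┃ ┃
  ┃│ ┃     [ ] cache.js            ┃ ┃
  ┃├─┃     [x] config.yaml         ┃ ┃
  ┃│ ┃     [ ] logger.js           ┃ ┃
  ┃└─┃   [-] docs/                 ┃ ┃
  ┗━━┃     [ ] config.html         ┃━┛
     ┃     [ ] types.ts            ┃  
     ┗━━━━━━━━━━━━━━━━━━━━━━━━━━━━━┛  
       ┃                  ┃           
       ┃                  ┃           
       ┗━━━━━━━━━━━━━━━━━━┛           
                                      


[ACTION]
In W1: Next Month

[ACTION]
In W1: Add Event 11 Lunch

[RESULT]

  ┃ SlidingPuzzle                    ┃
  ┠──────────────────────────────────┨
  ┃┌─┏━━━━━━━━━━━━━━━━━━━━━━━━━━━━━┓ ┃
  ┃│ ┃ CheckboxTree                ┃ ┃
  ┃├─┠─────────────────────────────┨ ┃
  ┃│ ┃>[-] app/                    ┃ ┃
  ┃├─┃   [-] tools/                ┃ ┃
  ┃│ ┃     [ ] cache.js            ┃ ┃
  ┃├─┃     [x] config.yaml         ┃ ┃
  ┃│ ┃     [ ] logger.js           ┃ ┃
  ┃└─┃   [-] docs/                 ┃ ┃
  ┗━━┃     [ ] config.html         ┃━┛
     ┃     [ ] types.ts            ┃  
     ┗━━━━━━━━━━━━━━━━━━━━━━━━━━━━━┛  
       ┃30 31             ┃           
       ┃                  ┃           
       ┗━━━━━━━━━━━━━━━━━━┛           
                                      


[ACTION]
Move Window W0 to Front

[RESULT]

  ┃ SlidingPuzzle                    ┃
  ┠──────────────────────────────────┨
  ┃┌────┬────┬────┬────┐             ┃
  ┃│ 10 │  6 │  4 │ 11 │             ┃
  ┃├────┼────┼────┼────┤             ┃
  ┃│  2 │  1 │  9 │    │             ┃
  ┃├────┼────┼────┼────┤             ┃
  ┃│  3 │  8 │  5 │  7 │             ┃
  ┃├────┼────┼────┼────┤             ┃
  ┃│ 13 │ 14 │ 15 │ 12 │             ┃
  ┃└────┴────┴────┴────┘             ┃
  ┗━━━━━━━━━━━━━━━━━━━━━━━━━━━━━━━━━━┛
     ┃     [ ] types.ts            ┃  
     ┗━━━━━━━━━━━━━━━━━━━━━━━━━━━━━┛  
       ┃30 31             ┃           
       ┃                  ┃           
       ┗━━━━━━━━━━━━━━━━━━┛           
                                      


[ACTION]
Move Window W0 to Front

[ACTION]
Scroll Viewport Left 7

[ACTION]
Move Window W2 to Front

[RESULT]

  ┃ SlidingPuzzle                    ┃
  ┠──────────────────────────────────┨
  ┃┌─┏━━━━━━━━━━━━━━━━━━━━━━━━━━━━━┓ ┃
  ┃│ ┃ CheckboxTree                ┃ ┃
  ┃├─┠─────────────────────────────┨ ┃
  ┃│ ┃>[-] app/                    ┃ ┃
  ┃├─┃   [-] tools/                ┃ ┃
  ┃│ ┃     [ ] cache.js            ┃ ┃
  ┃├─┃     [x] config.yaml         ┃ ┃
  ┃│ ┃     [ ] logger.js           ┃ ┃
  ┃└─┃   [-] docs/                 ┃ ┃
  ┗━━┃     [ ] config.html         ┃━┛
     ┃     [ ] types.ts            ┃  
     ┗━━━━━━━━━━━━━━━━━━━━━━━━━━━━━┛  
       ┃30 31             ┃           
       ┃                  ┃           
       ┗━━━━━━━━━━━━━━━━━━┛           
                                      


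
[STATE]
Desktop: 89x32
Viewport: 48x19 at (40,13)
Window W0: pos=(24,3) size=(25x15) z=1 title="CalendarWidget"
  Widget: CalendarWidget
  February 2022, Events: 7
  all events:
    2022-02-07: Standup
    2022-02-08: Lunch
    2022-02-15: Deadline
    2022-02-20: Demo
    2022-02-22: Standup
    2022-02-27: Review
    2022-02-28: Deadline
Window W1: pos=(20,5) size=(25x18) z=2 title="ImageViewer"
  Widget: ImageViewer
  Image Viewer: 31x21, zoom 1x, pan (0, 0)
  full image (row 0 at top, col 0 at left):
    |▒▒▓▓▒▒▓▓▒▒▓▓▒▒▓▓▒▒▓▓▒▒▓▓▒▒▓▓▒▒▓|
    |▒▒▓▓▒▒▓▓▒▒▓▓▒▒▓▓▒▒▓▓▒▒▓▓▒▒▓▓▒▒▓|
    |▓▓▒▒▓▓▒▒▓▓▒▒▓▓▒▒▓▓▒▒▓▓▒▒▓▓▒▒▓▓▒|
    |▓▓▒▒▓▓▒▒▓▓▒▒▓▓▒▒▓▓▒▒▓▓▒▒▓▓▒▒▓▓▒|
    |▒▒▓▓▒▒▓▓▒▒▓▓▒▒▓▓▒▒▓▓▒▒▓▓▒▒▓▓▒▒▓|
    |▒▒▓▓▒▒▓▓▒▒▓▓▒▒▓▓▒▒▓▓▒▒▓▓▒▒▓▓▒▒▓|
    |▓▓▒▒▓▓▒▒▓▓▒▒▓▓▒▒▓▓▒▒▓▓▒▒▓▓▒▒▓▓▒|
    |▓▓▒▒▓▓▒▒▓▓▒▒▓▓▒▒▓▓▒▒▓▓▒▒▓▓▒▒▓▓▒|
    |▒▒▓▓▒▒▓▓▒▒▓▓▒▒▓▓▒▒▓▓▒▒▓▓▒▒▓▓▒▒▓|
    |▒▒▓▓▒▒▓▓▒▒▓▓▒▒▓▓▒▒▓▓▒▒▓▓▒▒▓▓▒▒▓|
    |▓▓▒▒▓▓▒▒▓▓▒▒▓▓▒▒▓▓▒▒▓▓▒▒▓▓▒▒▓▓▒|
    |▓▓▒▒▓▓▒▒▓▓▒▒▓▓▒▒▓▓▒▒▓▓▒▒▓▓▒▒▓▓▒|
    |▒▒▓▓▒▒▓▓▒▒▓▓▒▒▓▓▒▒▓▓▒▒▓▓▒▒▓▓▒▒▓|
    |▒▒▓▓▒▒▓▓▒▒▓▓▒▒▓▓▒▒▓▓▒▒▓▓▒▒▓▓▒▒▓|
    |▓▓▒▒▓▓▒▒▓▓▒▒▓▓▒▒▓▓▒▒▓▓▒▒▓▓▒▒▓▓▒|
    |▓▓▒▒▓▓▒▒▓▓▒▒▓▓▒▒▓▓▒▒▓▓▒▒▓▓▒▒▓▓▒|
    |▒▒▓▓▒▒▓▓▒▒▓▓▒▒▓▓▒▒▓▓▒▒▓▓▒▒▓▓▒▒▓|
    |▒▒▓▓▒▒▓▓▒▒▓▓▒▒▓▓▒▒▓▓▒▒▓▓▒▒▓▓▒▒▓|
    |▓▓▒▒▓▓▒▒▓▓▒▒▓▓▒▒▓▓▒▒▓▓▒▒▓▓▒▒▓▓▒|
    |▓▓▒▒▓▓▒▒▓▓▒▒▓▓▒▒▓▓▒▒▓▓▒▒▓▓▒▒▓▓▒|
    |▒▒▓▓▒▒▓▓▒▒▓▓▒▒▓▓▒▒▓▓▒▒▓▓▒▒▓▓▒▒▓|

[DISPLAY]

▓▒▒▓┃   ┃                                       
▒▓▓▒┃   ┃                                       
▒▓▓▒┃   ┃                                       
▓▒▒▓┃   ┃                                       
▓▒▒▓┃━━━┛                                       
▒▓▓▒┃                                           
▒▓▓▒┃                                           
▓▒▒▓┃                                           
▓▒▒▓┃                                           
━━━━┛                                           
                                                
                                                
                                                
                                                
                                                
                                                
                                                
                                                
                                                


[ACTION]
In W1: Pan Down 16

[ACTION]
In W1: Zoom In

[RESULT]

▓▒▒▒┃   ┃                                       
▓▒▒▒┃   ┃                                       
▓▒▒▒┃   ┃                                       
▒▓▓▓┃   ┃                                       
▒▓▓▓┃━━━┛                                       
▒▓▓▓┃                                           
▒▓▓▓┃                                           
▓▒▒▒┃                                           
▓▒▒▒┃                                           
━━━━┛                                           
                                                
                                                
                                                
                                                
                                                
                                                
                                                
                                                
                                                


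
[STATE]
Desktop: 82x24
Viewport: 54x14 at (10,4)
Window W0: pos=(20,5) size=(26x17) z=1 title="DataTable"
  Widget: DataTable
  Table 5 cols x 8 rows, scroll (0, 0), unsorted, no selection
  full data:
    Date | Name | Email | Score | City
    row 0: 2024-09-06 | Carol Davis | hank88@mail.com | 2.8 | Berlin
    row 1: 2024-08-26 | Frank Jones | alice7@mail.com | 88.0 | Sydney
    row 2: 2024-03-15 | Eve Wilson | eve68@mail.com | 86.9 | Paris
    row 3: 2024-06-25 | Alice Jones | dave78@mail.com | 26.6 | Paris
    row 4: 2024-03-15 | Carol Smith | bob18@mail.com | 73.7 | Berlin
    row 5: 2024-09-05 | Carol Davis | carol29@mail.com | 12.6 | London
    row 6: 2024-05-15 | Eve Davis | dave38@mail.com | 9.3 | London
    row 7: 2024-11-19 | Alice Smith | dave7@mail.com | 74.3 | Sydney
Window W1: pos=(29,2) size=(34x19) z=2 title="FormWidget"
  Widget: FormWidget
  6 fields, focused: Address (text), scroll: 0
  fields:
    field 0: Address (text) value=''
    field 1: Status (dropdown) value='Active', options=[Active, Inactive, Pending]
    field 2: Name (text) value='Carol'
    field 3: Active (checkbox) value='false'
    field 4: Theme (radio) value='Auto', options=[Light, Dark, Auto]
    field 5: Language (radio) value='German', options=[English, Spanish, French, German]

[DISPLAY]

                   ┠────────────────────────────────┨ 
          ┏━━━━━━━━┃> Address:    [                ]┃ 
          ┃ DataTab┃  Status:     [Active         ▼]┃ 
          ┠────────┃  Name:       [Carol           ]┃ 
          ┃Date    ┃  Active:     [ ]               ┃ 
          ┃────────┃  Theme:      ( ) Light  ( ) Dar┃ 
          ┃2024-09-┃  Language:   ( ) English  ( ) S┃ 
          ┃2024-08-┃                                ┃ 
          ┃2024-03-┃                                ┃ 
          ┃2024-06-┃                                ┃ 
          ┃2024-03-┃                                ┃ 
          ┃2024-09-┃                                ┃ 
          ┃2024-05-┃                                ┃ 
          ┃2024-11-┃                                ┃ 


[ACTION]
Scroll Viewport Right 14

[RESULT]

     ┠────────────────────────────────┨               
━━━━━┃> Address:    [                ]┃               
taTab┃  Status:     [Active         ▼]┃               
─────┃  Name:       [Carol           ]┃               
e    ┃  Active:     [ ]               ┃               
─────┃  Theme:      ( ) Light  ( ) Dar┃               
4-09-┃  Language:   ( ) English  ( ) S┃               
4-08-┃                                ┃               
4-03-┃                                ┃               
4-06-┃                                ┃               
4-03-┃                                ┃               
4-09-┃                                ┃               
4-05-┃                                ┃               
4-11-┃                                ┃               


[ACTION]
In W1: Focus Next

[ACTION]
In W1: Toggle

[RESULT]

     ┠────────────────────────────────┨               
━━━━━┃  Address:    [                ]┃               
taTab┃> Status:     [Active         ▼]┃               
─────┃  Name:       [Carol           ]┃               
e    ┃  Active:     [ ]               ┃               
─────┃  Theme:      ( ) Light  ( ) Dar┃               
4-09-┃  Language:   ( ) English  ( ) S┃               
4-08-┃                                ┃               
4-03-┃                                ┃               
4-06-┃                                ┃               
4-03-┃                                ┃               
4-09-┃                                ┃               
4-05-┃                                ┃               
4-11-┃                                ┃               


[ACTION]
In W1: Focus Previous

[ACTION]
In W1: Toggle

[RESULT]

     ┠────────────────────────────────┨               
━━━━━┃> Address:    [                ]┃               
taTab┃  Status:     [Active         ▼]┃               
─────┃  Name:       [Carol           ]┃               
e    ┃  Active:     [ ]               ┃               
─────┃  Theme:      ( ) Light  ( ) Dar┃               
4-09-┃  Language:   ( ) English  ( ) S┃               
4-08-┃                                ┃               
4-03-┃                                ┃               
4-06-┃                                ┃               
4-03-┃                                ┃               
4-09-┃                                ┃               
4-05-┃                                ┃               
4-11-┃                                ┃               
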